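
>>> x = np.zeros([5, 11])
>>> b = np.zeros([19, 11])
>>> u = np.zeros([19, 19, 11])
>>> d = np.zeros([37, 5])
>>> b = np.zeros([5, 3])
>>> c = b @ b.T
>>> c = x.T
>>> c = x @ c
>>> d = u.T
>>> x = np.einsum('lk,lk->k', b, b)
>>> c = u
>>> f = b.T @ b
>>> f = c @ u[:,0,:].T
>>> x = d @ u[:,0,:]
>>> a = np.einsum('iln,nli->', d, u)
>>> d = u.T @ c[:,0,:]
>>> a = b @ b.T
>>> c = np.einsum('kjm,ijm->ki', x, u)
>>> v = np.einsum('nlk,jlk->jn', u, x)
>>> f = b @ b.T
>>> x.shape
(11, 19, 11)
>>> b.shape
(5, 3)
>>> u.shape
(19, 19, 11)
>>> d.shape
(11, 19, 11)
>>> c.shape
(11, 19)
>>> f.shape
(5, 5)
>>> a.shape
(5, 5)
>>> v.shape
(11, 19)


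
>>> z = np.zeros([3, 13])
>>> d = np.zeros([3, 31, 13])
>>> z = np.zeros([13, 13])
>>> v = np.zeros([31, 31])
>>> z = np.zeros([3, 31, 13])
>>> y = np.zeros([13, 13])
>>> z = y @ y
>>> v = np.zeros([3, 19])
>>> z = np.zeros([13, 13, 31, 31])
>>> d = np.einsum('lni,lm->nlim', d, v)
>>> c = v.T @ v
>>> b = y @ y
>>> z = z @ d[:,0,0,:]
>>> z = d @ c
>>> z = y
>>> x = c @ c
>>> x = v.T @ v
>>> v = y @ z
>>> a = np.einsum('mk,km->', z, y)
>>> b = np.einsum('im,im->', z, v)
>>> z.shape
(13, 13)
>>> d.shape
(31, 3, 13, 19)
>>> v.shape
(13, 13)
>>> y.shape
(13, 13)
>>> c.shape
(19, 19)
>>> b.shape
()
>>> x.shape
(19, 19)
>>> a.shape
()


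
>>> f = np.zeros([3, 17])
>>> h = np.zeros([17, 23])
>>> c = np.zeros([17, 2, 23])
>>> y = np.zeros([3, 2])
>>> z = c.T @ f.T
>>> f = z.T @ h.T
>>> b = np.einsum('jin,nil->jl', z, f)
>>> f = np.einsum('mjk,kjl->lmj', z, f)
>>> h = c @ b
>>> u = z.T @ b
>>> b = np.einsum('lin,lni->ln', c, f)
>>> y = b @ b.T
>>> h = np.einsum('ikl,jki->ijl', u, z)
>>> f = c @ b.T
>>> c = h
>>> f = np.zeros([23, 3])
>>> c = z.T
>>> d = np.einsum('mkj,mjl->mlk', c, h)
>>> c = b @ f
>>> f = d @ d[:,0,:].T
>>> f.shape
(3, 17, 3)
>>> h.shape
(3, 23, 17)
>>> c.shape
(17, 3)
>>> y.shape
(17, 17)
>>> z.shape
(23, 2, 3)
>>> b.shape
(17, 23)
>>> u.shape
(3, 2, 17)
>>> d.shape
(3, 17, 2)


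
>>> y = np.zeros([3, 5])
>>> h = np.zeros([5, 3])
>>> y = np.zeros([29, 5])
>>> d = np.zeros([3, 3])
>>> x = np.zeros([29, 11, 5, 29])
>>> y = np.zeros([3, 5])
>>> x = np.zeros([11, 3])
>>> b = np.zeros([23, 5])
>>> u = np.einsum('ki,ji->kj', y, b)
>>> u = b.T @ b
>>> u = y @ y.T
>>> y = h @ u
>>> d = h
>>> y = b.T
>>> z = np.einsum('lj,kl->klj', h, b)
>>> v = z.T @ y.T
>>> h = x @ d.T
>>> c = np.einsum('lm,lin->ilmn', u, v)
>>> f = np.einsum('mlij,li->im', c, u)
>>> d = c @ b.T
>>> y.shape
(5, 23)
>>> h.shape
(11, 5)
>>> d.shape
(5, 3, 3, 23)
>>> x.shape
(11, 3)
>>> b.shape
(23, 5)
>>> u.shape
(3, 3)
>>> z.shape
(23, 5, 3)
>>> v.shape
(3, 5, 5)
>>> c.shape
(5, 3, 3, 5)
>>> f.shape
(3, 5)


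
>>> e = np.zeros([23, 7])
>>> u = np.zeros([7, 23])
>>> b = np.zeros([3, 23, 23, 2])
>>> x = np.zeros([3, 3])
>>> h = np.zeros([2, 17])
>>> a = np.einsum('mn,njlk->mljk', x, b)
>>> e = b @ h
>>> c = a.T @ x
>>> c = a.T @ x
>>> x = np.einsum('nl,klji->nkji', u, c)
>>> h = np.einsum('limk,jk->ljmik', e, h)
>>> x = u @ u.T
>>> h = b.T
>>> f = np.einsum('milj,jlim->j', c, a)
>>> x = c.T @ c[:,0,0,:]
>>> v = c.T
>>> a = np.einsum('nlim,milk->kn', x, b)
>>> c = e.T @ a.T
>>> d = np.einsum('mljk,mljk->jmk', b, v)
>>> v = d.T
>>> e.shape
(3, 23, 23, 17)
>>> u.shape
(7, 23)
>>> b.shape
(3, 23, 23, 2)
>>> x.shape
(3, 23, 23, 3)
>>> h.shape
(2, 23, 23, 3)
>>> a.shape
(2, 3)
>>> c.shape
(17, 23, 23, 2)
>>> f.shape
(3,)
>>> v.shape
(2, 3, 23)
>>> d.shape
(23, 3, 2)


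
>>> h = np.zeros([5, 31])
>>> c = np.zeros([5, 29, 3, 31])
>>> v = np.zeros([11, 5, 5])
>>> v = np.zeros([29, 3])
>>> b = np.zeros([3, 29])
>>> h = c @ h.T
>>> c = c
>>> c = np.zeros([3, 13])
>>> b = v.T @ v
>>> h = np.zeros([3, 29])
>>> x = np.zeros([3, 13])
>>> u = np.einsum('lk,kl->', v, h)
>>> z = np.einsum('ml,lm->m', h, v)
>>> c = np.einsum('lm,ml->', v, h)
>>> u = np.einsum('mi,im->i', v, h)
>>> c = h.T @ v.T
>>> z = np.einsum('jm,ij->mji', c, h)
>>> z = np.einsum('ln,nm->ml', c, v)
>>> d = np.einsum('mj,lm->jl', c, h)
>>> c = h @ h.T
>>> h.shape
(3, 29)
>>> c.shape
(3, 3)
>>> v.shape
(29, 3)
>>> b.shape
(3, 3)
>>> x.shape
(3, 13)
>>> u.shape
(3,)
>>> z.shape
(3, 29)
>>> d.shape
(29, 3)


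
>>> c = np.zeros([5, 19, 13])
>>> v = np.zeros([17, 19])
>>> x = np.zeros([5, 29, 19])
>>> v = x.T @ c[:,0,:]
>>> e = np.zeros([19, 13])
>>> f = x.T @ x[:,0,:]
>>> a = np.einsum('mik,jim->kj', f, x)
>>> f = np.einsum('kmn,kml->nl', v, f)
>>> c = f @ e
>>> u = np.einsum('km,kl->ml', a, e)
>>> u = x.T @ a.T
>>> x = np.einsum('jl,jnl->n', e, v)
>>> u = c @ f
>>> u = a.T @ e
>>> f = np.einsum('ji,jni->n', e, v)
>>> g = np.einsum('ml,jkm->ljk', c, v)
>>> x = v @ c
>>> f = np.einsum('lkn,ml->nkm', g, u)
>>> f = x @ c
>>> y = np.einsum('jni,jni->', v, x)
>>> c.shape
(13, 13)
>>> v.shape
(19, 29, 13)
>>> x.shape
(19, 29, 13)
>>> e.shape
(19, 13)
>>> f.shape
(19, 29, 13)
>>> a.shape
(19, 5)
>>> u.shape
(5, 13)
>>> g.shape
(13, 19, 29)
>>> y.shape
()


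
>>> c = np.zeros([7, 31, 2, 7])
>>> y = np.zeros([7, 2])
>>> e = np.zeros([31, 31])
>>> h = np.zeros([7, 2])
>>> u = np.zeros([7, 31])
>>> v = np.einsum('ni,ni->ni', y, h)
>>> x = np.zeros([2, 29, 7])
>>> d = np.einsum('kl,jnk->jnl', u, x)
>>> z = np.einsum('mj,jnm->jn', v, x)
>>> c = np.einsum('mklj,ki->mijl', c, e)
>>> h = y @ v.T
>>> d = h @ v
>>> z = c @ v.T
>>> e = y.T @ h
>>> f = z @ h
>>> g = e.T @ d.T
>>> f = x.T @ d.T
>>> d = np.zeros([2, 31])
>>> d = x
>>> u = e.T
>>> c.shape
(7, 31, 7, 2)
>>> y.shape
(7, 2)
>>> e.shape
(2, 7)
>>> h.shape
(7, 7)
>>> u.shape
(7, 2)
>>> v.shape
(7, 2)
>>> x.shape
(2, 29, 7)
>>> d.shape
(2, 29, 7)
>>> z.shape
(7, 31, 7, 7)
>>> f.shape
(7, 29, 7)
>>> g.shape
(7, 7)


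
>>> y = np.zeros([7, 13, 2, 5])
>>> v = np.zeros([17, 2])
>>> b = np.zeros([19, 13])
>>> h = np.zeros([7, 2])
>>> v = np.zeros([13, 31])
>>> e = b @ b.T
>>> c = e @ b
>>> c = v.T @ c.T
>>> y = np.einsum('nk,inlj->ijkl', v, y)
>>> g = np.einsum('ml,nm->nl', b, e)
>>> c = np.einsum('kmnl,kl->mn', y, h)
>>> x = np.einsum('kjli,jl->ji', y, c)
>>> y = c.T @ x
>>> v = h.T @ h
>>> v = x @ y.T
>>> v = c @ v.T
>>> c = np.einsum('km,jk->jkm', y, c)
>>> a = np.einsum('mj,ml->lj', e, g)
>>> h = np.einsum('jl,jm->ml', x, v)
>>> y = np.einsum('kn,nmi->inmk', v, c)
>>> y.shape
(2, 5, 31, 5)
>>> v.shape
(5, 5)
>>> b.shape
(19, 13)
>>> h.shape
(5, 2)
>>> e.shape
(19, 19)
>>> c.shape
(5, 31, 2)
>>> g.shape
(19, 13)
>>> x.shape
(5, 2)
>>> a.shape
(13, 19)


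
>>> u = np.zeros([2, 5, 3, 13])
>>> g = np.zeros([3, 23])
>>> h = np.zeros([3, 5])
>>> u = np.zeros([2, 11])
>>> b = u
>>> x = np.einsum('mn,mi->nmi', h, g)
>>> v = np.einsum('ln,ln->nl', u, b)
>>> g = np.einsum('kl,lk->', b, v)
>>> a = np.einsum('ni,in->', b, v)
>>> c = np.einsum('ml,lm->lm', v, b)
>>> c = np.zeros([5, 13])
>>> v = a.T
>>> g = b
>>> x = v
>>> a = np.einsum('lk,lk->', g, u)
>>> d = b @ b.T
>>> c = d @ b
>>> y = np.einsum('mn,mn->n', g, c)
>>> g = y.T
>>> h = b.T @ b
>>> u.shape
(2, 11)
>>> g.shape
(11,)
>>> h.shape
(11, 11)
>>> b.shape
(2, 11)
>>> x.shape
()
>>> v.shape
()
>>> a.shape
()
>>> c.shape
(2, 11)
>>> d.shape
(2, 2)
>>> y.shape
(11,)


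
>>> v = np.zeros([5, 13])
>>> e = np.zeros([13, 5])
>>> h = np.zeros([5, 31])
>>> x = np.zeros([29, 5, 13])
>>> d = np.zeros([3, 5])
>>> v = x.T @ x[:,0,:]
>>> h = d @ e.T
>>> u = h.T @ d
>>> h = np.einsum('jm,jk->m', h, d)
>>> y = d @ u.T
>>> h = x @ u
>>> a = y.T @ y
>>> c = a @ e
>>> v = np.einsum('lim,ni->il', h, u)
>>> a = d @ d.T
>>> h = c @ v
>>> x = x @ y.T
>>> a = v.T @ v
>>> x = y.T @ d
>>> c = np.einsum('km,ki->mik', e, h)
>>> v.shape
(5, 29)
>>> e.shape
(13, 5)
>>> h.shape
(13, 29)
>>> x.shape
(13, 5)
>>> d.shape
(3, 5)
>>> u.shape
(13, 5)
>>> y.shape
(3, 13)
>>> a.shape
(29, 29)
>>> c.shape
(5, 29, 13)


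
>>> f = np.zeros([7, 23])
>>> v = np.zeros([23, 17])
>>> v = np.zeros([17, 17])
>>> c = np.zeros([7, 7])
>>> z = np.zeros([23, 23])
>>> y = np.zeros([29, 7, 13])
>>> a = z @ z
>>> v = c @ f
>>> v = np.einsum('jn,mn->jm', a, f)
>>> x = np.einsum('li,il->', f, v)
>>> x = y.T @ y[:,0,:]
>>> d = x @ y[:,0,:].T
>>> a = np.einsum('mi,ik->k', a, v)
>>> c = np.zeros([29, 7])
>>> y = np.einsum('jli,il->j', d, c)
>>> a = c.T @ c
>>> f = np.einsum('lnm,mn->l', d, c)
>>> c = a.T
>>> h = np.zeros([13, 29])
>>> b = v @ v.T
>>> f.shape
(13,)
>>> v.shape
(23, 7)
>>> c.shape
(7, 7)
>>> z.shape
(23, 23)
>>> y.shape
(13,)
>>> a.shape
(7, 7)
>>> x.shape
(13, 7, 13)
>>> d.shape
(13, 7, 29)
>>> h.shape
(13, 29)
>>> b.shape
(23, 23)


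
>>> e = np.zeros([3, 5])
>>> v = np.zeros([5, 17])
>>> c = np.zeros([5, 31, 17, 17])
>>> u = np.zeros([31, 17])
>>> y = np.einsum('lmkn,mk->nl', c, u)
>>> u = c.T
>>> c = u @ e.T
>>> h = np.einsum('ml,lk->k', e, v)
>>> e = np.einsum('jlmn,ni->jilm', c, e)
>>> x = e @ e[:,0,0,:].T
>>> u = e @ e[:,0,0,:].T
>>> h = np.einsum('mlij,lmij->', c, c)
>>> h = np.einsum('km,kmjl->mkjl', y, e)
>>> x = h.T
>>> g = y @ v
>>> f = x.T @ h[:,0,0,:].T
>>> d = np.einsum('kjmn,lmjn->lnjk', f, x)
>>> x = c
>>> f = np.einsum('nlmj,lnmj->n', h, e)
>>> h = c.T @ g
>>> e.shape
(17, 5, 17, 31)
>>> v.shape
(5, 17)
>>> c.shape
(17, 17, 31, 3)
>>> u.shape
(17, 5, 17, 17)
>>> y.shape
(17, 5)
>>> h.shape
(3, 31, 17, 17)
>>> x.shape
(17, 17, 31, 3)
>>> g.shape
(17, 17)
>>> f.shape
(5,)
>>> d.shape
(31, 5, 17, 5)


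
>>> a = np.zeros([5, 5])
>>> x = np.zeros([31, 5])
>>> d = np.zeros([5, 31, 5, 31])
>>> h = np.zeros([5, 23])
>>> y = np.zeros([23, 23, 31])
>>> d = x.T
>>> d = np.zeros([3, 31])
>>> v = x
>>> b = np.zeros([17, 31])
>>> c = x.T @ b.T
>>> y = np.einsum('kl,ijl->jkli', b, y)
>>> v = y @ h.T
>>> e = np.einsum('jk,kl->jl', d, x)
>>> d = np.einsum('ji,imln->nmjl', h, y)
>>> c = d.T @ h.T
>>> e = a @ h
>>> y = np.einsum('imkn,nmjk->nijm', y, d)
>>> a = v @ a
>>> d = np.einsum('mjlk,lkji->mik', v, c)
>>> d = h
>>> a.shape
(23, 17, 31, 5)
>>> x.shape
(31, 5)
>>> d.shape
(5, 23)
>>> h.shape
(5, 23)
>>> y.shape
(23, 23, 5, 17)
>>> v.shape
(23, 17, 31, 5)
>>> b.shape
(17, 31)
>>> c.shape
(31, 5, 17, 5)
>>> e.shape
(5, 23)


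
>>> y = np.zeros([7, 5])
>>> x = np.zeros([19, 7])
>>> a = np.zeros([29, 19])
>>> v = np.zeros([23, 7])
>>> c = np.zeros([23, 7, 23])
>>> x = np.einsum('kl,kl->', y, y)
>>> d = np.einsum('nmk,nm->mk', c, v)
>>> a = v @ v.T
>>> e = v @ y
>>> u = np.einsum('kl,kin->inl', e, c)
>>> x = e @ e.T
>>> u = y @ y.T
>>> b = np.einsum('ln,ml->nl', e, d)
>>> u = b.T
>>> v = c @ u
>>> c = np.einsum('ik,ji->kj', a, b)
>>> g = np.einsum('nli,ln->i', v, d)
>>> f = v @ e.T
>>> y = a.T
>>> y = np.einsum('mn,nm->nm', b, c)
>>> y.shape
(23, 5)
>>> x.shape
(23, 23)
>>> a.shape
(23, 23)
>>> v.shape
(23, 7, 5)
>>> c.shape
(23, 5)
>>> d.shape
(7, 23)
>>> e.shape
(23, 5)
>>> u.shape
(23, 5)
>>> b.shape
(5, 23)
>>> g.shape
(5,)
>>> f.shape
(23, 7, 23)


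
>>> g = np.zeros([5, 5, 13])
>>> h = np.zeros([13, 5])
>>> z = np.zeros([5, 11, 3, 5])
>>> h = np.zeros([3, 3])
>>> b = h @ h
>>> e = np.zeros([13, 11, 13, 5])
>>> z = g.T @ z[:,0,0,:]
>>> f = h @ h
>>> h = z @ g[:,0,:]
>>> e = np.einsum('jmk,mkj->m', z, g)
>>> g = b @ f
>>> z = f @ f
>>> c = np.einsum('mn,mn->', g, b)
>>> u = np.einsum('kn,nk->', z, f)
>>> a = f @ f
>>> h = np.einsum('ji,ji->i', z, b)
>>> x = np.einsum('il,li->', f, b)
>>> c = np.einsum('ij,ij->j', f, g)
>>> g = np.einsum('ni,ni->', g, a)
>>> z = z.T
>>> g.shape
()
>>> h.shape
(3,)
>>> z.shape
(3, 3)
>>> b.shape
(3, 3)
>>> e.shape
(5,)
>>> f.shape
(3, 3)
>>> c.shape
(3,)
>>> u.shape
()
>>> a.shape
(3, 3)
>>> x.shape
()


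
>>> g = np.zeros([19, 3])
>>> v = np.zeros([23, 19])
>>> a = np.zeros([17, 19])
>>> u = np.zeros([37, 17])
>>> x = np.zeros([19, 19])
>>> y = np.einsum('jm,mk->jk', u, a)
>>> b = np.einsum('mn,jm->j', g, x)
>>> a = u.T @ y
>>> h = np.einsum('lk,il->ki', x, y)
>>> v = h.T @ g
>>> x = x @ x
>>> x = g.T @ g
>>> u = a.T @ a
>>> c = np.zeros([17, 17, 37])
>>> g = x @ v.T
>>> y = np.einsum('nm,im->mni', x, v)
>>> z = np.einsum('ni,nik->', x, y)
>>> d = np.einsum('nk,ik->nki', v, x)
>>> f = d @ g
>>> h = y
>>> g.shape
(3, 37)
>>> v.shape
(37, 3)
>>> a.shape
(17, 19)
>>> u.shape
(19, 19)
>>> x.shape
(3, 3)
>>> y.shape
(3, 3, 37)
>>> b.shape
(19,)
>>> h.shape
(3, 3, 37)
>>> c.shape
(17, 17, 37)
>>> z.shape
()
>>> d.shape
(37, 3, 3)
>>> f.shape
(37, 3, 37)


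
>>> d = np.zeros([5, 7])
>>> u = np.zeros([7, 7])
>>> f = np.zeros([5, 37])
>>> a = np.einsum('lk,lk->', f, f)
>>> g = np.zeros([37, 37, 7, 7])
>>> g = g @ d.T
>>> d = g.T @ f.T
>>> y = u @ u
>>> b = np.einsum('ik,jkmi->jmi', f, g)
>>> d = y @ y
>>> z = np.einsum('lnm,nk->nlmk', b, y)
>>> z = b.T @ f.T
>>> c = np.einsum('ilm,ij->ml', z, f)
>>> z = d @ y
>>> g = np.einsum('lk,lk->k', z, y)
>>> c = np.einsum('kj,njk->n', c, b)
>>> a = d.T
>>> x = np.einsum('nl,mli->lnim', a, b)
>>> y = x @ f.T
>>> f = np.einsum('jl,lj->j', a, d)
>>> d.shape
(7, 7)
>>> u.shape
(7, 7)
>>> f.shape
(7,)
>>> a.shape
(7, 7)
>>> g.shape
(7,)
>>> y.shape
(7, 7, 5, 5)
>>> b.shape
(37, 7, 5)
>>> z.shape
(7, 7)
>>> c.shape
(37,)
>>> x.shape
(7, 7, 5, 37)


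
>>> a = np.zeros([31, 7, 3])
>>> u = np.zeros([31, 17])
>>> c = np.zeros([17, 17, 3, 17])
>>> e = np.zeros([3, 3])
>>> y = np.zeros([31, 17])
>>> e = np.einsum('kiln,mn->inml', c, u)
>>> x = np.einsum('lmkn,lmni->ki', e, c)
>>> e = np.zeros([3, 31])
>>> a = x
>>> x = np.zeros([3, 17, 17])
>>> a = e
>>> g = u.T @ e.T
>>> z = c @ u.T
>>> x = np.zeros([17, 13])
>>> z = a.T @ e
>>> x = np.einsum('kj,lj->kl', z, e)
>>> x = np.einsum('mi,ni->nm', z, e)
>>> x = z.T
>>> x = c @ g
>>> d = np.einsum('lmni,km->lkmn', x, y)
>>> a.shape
(3, 31)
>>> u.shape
(31, 17)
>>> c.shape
(17, 17, 3, 17)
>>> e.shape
(3, 31)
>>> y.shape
(31, 17)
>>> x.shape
(17, 17, 3, 3)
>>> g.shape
(17, 3)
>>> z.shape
(31, 31)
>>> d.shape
(17, 31, 17, 3)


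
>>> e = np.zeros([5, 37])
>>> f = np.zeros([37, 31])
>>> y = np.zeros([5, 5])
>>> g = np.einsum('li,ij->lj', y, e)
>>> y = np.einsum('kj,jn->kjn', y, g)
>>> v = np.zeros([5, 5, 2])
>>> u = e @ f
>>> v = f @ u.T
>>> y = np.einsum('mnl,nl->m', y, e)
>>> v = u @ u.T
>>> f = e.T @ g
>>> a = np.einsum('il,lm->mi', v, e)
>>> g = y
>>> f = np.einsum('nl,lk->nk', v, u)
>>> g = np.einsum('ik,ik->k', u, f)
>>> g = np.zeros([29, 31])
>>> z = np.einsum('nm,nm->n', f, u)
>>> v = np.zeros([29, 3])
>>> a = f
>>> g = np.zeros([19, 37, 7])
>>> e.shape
(5, 37)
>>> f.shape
(5, 31)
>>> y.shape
(5,)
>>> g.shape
(19, 37, 7)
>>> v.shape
(29, 3)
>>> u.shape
(5, 31)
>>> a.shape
(5, 31)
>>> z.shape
(5,)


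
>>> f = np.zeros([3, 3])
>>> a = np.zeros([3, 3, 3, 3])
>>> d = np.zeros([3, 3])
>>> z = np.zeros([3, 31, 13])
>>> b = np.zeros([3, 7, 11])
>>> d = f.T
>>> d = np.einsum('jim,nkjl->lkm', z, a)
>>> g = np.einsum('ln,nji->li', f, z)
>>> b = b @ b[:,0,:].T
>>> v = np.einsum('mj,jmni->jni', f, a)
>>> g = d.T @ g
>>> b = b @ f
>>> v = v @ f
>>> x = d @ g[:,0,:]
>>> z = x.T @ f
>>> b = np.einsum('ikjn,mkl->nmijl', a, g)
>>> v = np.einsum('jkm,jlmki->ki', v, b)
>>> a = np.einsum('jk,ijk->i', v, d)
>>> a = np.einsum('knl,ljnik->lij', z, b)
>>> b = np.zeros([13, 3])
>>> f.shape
(3, 3)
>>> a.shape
(3, 3, 13)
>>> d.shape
(3, 3, 13)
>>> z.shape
(13, 3, 3)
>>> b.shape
(13, 3)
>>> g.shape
(13, 3, 13)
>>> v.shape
(3, 13)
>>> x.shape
(3, 3, 13)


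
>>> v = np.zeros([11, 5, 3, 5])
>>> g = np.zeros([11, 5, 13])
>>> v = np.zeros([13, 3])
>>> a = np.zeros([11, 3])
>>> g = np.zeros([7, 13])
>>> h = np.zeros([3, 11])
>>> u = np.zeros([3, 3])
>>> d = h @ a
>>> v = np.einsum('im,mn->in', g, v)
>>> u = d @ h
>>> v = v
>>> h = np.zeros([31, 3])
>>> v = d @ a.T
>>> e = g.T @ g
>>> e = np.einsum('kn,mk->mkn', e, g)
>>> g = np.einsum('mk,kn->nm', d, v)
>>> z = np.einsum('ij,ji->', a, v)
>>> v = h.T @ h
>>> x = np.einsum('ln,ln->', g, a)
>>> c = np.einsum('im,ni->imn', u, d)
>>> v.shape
(3, 3)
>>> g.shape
(11, 3)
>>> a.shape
(11, 3)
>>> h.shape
(31, 3)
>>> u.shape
(3, 11)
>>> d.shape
(3, 3)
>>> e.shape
(7, 13, 13)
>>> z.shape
()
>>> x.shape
()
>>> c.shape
(3, 11, 3)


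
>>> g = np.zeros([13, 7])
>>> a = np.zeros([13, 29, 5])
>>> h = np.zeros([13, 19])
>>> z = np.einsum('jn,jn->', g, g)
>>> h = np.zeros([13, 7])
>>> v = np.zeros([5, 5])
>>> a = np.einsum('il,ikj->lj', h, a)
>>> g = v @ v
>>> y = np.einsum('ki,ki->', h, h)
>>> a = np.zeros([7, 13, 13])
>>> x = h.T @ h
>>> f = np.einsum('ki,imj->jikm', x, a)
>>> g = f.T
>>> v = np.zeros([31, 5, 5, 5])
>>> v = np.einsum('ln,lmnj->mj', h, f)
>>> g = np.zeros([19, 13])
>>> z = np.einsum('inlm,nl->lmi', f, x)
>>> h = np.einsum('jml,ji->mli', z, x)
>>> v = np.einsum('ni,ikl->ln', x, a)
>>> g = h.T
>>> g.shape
(7, 13, 13)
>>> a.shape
(7, 13, 13)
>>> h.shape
(13, 13, 7)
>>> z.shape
(7, 13, 13)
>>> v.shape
(13, 7)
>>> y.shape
()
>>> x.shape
(7, 7)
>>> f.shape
(13, 7, 7, 13)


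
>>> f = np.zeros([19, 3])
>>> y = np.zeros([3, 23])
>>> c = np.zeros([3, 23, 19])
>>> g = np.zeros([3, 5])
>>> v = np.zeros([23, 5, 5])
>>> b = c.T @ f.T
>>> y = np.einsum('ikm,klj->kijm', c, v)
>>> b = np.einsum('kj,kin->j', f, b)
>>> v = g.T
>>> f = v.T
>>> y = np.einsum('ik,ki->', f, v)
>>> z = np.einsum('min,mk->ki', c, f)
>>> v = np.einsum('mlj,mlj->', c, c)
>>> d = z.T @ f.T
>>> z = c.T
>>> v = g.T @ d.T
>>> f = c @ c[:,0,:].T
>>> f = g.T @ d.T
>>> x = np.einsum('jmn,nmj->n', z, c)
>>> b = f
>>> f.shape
(5, 23)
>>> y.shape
()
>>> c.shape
(3, 23, 19)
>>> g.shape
(3, 5)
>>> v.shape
(5, 23)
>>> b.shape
(5, 23)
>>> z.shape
(19, 23, 3)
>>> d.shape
(23, 3)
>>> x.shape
(3,)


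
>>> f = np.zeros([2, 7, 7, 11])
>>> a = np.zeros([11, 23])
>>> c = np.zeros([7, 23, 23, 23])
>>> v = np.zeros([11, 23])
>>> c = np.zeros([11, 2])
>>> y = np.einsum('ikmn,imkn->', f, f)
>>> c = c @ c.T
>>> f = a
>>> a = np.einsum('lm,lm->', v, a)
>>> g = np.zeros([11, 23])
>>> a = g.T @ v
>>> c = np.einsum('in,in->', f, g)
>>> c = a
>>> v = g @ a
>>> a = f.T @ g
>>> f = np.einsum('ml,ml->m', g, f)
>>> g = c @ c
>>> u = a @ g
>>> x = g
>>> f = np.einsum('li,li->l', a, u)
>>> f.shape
(23,)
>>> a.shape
(23, 23)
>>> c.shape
(23, 23)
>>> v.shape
(11, 23)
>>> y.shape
()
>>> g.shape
(23, 23)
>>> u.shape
(23, 23)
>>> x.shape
(23, 23)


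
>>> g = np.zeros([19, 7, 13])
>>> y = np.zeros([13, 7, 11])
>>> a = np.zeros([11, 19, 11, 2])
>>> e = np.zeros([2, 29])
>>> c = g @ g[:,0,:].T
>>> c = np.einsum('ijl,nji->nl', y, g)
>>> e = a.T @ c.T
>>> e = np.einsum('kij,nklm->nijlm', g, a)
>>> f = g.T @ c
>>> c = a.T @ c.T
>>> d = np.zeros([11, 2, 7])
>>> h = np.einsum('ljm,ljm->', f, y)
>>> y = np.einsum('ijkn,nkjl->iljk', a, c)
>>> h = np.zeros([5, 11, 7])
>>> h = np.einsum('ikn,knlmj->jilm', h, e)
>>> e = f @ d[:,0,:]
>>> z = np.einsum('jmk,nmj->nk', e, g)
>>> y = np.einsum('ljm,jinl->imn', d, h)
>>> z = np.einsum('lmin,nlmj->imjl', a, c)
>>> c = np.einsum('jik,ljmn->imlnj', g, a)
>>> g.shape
(19, 7, 13)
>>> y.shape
(5, 7, 13)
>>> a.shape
(11, 19, 11, 2)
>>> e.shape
(13, 7, 7)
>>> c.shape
(7, 11, 11, 2, 19)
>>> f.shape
(13, 7, 11)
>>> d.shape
(11, 2, 7)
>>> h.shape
(2, 5, 13, 11)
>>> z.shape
(11, 19, 19, 11)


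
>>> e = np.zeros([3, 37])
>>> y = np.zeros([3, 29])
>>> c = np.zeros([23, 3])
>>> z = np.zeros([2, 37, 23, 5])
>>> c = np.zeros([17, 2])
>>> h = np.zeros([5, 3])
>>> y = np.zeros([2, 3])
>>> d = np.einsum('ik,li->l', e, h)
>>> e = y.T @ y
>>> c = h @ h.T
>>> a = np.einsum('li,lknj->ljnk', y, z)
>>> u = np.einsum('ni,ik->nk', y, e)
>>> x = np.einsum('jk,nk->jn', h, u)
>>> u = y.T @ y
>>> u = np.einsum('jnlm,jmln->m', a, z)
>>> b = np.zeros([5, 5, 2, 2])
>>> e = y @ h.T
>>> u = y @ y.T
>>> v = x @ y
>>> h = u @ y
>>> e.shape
(2, 5)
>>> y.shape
(2, 3)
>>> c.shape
(5, 5)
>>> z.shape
(2, 37, 23, 5)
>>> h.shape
(2, 3)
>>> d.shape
(5,)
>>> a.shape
(2, 5, 23, 37)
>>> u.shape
(2, 2)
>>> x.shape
(5, 2)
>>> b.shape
(5, 5, 2, 2)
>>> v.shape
(5, 3)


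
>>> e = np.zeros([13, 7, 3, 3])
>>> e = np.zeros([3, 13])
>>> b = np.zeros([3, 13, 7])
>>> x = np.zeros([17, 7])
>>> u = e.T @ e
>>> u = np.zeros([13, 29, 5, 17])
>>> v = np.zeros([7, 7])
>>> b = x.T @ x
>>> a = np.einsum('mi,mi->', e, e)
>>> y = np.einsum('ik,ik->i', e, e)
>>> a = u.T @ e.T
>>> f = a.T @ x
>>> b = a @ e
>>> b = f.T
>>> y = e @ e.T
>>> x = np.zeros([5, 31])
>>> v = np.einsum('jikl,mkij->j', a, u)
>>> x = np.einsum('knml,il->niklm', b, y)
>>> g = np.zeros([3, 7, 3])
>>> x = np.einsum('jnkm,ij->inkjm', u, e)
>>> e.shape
(3, 13)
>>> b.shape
(7, 5, 29, 3)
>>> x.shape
(3, 29, 5, 13, 17)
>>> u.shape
(13, 29, 5, 17)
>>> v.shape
(17,)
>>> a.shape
(17, 5, 29, 3)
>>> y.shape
(3, 3)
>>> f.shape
(3, 29, 5, 7)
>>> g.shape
(3, 7, 3)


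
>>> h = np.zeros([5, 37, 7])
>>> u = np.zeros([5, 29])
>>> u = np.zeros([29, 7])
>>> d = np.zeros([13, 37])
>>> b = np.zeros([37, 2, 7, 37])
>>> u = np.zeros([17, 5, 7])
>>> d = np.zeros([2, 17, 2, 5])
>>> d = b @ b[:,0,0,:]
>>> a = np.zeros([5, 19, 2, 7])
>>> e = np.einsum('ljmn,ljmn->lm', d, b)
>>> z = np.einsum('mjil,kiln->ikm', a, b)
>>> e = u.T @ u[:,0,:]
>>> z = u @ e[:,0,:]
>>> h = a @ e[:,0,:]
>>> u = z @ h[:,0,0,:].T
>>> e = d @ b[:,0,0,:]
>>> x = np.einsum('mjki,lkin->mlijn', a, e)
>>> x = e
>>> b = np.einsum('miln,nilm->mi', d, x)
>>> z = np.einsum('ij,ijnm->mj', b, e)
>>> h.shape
(5, 19, 2, 7)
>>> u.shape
(17, 5, 5)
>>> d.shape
(37, 2, 7, 37)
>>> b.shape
(37, 2)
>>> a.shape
(5, 19, 2, 7)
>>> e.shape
(37, 2, 7, 37)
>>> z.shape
(37, 2)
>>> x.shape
(37, 2, 7, 37)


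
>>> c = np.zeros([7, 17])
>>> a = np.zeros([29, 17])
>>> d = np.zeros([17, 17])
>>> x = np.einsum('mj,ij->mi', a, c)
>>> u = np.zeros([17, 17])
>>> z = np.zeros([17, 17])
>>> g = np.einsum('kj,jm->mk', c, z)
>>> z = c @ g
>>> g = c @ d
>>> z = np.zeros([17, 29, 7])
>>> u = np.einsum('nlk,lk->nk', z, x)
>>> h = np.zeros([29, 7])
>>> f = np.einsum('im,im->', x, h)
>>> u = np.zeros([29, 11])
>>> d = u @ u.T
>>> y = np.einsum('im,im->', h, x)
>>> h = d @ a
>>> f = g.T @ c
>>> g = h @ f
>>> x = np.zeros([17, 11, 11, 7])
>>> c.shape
(7, 17)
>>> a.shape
(29, 17)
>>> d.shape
(29, 29)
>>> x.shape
(17, 11, 11, 7)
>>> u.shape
(29, 11)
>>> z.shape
(17, 29, 7)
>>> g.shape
(29, 17)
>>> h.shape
(29, 17)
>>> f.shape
(17, 17)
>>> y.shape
()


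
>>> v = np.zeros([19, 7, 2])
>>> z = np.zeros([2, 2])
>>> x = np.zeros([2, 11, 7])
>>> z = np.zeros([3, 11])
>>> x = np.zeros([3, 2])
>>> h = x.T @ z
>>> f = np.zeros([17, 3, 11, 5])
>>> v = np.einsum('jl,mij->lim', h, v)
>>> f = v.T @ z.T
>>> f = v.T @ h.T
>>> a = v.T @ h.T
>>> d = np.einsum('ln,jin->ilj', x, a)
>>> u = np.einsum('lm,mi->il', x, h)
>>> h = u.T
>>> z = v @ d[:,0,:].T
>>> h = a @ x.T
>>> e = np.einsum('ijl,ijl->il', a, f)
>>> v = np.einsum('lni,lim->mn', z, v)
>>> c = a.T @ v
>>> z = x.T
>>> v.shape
(19, 7)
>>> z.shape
(2, 3)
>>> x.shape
(3, 2)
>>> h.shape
(19, 7, 3)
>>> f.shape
(19, 7, 2)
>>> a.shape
(19, 7, 2)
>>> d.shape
(7, 3, 19)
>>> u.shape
(11, 3)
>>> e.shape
(19, 2)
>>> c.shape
(2, 7, 7)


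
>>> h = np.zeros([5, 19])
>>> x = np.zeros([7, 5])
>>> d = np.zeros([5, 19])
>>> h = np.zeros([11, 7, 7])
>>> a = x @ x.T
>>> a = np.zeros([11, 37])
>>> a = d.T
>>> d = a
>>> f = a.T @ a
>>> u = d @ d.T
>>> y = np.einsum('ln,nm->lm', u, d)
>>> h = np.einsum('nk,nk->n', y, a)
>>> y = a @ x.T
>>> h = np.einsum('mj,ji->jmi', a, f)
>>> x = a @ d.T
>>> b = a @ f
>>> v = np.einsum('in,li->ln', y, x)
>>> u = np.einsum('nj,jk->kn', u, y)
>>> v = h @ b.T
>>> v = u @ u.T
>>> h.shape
(5, 19, 5)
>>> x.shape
(19, 19)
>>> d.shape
(19, 5)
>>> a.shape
(19, 5)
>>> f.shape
(5, 5)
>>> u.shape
(7, 19)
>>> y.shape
(19, 7)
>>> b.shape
(19, 5)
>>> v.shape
(7, 7)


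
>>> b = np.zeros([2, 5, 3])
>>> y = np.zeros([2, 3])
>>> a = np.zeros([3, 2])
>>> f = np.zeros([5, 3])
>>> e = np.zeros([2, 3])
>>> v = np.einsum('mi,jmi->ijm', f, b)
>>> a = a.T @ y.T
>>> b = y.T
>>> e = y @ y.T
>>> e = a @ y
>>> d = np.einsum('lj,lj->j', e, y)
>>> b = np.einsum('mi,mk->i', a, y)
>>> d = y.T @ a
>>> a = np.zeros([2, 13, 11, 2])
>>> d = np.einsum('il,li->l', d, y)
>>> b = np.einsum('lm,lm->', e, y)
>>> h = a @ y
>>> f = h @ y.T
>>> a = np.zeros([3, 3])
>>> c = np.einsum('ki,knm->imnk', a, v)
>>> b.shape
()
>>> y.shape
(2, 3)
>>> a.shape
(3, 3)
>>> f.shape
(2, 13, 11, 2)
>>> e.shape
(2, 3)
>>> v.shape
(3, 2, 5)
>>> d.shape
(2,)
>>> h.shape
(2, 13, 11, 3)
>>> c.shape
(3, 5, 2, 3)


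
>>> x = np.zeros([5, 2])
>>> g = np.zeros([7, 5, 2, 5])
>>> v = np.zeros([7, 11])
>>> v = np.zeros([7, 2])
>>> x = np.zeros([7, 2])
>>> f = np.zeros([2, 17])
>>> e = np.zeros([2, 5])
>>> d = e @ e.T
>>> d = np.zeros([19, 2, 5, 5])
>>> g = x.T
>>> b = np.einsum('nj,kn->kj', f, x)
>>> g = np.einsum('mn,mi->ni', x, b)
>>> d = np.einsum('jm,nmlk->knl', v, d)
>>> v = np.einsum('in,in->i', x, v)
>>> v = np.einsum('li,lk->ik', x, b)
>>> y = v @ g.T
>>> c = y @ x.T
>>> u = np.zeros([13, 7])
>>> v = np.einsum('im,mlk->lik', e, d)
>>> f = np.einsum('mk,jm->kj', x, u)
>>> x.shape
(7, 2)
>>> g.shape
(2, 17)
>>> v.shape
(19, 2, 5)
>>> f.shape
(2, 13)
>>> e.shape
(2, 5)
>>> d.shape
(5, 19, 5)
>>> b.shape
(7, 17)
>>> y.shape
(2, 2)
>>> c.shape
(2, 7)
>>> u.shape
(13, 7)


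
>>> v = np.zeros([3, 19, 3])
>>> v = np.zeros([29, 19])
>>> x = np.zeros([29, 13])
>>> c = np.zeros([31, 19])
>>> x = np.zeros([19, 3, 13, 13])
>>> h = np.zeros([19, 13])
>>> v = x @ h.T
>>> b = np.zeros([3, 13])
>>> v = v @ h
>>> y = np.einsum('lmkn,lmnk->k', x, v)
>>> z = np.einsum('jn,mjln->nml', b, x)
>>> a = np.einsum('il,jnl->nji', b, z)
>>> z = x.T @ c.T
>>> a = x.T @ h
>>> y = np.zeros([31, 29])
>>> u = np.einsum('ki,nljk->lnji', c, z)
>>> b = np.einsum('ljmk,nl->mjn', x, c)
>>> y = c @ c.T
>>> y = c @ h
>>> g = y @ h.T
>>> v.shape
(19, 3, 13, 13)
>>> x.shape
(19, 3, 13, 13)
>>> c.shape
(31, 19)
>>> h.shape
(19, 13)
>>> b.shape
(13, 3, 31)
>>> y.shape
(31, 13)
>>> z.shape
(13, 13, 3, 31)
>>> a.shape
(13, 13, 3, 13)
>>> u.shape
(13, 13, 3, 19)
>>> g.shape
(31, 19)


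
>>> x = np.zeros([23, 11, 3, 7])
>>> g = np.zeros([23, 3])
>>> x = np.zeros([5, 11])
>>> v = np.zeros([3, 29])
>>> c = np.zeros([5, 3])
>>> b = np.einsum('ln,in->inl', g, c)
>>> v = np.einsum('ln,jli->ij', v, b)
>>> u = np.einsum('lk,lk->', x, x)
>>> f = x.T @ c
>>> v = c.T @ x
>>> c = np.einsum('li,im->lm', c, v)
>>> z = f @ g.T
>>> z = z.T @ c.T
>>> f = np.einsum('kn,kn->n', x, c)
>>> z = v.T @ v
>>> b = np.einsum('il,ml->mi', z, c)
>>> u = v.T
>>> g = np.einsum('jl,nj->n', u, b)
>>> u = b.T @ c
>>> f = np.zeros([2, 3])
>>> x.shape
(5, 11)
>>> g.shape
(5,)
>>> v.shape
(3, 11)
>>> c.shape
(5, 11)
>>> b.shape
(5, 11)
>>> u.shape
(11, 11)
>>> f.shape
(2, 3)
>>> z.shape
(11, 11)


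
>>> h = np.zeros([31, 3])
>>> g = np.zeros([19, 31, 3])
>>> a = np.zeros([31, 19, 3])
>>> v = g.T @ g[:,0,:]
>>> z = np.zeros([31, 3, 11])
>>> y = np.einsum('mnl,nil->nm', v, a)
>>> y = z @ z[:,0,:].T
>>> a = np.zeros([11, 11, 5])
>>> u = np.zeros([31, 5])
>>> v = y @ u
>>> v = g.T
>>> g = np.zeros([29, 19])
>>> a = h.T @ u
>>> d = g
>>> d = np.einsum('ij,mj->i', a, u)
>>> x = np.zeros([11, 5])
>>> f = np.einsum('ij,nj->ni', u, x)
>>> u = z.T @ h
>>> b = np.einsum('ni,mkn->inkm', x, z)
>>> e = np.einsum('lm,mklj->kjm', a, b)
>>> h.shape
(31, 3)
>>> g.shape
(29, 19)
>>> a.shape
(3, 5)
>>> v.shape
(3, 31, 19)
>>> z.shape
(31, 3, 11)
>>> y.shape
(31, 3, 31)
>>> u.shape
(11, 3, 3)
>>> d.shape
(3,)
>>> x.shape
(11, 5)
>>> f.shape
(11, 31)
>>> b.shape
(5, 11, 3, 31)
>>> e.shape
(11, 31, 5)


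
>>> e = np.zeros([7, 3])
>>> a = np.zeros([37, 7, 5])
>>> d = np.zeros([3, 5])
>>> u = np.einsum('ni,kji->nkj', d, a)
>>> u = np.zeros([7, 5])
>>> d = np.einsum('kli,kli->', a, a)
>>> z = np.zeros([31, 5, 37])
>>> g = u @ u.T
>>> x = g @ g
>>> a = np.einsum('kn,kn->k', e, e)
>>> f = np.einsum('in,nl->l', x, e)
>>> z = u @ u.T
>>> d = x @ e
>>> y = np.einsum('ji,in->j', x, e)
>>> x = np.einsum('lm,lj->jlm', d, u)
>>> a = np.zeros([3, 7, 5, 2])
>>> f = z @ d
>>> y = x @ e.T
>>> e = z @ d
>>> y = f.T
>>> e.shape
(7, 3)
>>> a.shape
(3, 7, 5, 2)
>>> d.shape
(7, 3)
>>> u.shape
(7, 5)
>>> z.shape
(7, 7)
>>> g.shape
(7, 7)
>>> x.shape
(5, 7, 3)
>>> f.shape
(7, 3)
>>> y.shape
(3, 7)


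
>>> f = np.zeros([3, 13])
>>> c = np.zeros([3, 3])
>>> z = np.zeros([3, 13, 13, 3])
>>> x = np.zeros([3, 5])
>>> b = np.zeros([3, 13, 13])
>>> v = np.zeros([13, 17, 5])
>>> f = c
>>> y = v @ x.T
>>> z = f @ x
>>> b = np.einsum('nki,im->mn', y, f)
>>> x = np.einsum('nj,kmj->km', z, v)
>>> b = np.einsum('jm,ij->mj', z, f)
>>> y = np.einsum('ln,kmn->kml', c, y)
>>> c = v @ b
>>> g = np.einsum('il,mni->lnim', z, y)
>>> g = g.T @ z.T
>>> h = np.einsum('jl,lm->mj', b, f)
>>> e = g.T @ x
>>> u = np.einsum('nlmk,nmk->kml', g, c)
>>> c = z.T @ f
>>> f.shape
(3, 3)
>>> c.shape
(5, 3)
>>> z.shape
(3, 5)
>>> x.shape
(13, 17)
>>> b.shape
(5, 3)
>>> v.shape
(13, 17, 5)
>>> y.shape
(13, 17, 3)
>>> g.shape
(13, 3, 17, 3)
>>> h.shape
(3, 5)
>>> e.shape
(3, 17, 3, 17)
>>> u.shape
(3, 17, 3)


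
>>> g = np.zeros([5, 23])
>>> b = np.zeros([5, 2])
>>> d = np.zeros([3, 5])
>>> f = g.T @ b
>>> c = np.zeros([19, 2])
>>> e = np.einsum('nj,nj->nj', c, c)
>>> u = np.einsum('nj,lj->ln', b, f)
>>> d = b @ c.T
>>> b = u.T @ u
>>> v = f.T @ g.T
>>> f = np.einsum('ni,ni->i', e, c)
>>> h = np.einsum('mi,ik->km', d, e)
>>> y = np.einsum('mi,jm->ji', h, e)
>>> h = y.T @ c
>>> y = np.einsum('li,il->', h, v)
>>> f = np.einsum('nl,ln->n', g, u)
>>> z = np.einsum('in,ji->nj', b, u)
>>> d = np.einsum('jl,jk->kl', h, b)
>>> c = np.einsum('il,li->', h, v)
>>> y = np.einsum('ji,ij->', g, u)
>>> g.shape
(5, 23)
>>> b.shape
(5, 5)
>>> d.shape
(5, 2)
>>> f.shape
(5,)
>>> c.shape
()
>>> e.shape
(19, 2)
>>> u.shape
(23, 5)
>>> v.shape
(2, 5)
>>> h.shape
(5, 2)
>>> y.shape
()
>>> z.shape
(5, 23)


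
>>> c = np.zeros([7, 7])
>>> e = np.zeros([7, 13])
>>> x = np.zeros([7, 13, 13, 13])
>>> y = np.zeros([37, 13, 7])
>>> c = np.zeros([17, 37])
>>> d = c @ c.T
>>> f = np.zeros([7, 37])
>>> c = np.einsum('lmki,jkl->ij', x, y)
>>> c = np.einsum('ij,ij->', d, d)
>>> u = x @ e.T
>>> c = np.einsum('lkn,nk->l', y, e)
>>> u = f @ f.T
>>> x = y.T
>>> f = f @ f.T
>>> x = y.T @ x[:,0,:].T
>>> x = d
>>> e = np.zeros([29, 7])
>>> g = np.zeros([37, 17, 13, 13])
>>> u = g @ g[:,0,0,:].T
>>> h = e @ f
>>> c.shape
(37,)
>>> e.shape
(29, 7)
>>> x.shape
(17, 17)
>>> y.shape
(37, 13, 7)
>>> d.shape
(17, 17)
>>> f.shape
(7, 7)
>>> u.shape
(37, 17, 13, 37)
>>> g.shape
(37, 17, 13, 13)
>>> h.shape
(29, 7)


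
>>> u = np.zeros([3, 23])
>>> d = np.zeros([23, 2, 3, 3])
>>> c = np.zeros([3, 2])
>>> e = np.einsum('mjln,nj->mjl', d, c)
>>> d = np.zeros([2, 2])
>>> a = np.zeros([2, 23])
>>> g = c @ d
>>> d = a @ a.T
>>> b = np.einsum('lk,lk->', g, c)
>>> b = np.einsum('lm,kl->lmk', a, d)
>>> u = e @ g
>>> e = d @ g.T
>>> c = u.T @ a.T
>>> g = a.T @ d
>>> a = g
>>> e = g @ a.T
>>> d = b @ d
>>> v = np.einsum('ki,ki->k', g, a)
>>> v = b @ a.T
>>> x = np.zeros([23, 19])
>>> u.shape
(23, 2, 2)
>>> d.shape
(2, 23, 2)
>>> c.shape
(2, 2, 2)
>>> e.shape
(23, 23)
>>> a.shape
(23, 2)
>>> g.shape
(23, 2)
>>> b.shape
(2, 23, 2)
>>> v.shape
(2, 23, 23)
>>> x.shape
(23, 19)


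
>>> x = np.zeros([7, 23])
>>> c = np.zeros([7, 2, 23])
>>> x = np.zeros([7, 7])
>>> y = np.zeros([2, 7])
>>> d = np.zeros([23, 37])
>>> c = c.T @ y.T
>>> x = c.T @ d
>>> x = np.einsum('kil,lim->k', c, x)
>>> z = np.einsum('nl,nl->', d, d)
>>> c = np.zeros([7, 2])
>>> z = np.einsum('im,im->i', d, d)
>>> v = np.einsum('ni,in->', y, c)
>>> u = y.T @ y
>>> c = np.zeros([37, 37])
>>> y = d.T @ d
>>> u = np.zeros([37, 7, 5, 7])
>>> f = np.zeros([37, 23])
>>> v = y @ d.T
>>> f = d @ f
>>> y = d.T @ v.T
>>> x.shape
(23,)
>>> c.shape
(37, 37)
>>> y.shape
(37, 37)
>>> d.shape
(23, 37)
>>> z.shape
(23,)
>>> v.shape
(37, 23)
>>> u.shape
(37, 7, 5, 7)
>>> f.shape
(23, 23)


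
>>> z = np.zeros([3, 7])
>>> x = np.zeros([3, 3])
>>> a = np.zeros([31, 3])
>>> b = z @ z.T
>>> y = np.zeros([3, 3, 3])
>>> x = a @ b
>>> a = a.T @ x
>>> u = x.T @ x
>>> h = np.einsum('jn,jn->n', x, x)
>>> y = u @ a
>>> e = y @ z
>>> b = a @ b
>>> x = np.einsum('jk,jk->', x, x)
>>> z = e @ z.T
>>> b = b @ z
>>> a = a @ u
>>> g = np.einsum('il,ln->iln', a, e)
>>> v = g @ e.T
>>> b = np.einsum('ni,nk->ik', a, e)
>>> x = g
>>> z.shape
(3, 3)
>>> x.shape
(3, 3, 7)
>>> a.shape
(3, 3)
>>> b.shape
(3, 7)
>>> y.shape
(3, 3)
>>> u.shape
(3, 3)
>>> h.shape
(3,)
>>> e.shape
(3, 7)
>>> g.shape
(3, 3, 7)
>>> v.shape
(3, 3, 3)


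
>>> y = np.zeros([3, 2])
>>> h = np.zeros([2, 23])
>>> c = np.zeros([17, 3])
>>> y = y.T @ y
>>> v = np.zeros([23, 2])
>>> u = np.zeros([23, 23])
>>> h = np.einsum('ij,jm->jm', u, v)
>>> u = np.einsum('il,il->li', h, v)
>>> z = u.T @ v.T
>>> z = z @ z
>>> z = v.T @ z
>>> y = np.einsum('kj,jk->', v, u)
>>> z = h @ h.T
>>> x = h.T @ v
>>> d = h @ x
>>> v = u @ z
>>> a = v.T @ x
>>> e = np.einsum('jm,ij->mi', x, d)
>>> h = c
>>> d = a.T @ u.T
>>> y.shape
()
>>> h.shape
(17, 3)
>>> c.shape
(17, 3)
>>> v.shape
(2, 23)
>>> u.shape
(2, 23)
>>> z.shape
(23, 23)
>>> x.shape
(2, 2)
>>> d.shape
(2, 2)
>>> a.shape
(23, 2)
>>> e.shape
(2, 23)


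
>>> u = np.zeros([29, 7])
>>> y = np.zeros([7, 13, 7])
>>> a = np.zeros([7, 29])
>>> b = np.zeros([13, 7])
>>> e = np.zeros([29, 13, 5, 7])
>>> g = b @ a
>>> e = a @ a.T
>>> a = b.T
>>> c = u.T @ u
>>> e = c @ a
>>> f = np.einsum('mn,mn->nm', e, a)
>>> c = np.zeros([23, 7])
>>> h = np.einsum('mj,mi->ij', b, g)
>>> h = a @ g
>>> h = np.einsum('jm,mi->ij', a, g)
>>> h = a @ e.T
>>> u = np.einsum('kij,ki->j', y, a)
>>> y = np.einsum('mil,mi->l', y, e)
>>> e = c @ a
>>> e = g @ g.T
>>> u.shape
(7,)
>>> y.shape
(7,)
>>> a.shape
(7, 13)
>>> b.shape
(13, 7)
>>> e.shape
(13, 13)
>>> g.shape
(13, 29)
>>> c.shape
(23, 7)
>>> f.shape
(13, 7)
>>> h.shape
(7, 7)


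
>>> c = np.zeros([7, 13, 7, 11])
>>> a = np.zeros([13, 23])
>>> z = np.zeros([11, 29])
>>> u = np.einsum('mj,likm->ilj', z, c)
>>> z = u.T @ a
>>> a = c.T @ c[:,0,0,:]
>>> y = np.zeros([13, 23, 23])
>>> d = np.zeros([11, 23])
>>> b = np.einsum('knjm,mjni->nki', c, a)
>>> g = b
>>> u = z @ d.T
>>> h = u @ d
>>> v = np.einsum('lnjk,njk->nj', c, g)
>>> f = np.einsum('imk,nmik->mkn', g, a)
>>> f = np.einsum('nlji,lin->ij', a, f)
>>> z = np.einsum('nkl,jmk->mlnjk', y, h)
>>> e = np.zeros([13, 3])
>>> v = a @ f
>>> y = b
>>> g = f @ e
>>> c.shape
(7, 13, 7, 11)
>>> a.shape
(11, 7, 13, 11)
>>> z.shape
(7, 23, 13, 29, 23)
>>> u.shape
(29, 7, 11)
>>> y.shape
(13, 7, 11)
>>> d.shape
(11, 23)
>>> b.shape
(13, 7, 11)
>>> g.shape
(11, 3)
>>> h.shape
(29, 7, 23)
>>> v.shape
(11, 7, 13, 13)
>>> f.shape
(11, 13)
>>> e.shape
(13, 3)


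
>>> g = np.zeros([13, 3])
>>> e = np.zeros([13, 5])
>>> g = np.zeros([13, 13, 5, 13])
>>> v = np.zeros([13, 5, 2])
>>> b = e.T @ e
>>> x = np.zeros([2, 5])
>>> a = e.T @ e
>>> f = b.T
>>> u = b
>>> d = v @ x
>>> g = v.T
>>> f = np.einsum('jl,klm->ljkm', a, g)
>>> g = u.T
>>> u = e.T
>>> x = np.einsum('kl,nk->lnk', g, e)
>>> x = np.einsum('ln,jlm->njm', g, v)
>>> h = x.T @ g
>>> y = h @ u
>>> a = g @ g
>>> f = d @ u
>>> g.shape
(5, 5)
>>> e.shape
(13, 5)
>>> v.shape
(13, 5, 2)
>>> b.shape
(5, 5)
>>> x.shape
(5, 13, 2)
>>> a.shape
(5, 5)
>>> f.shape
(13, 5, 13)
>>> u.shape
(5, 13)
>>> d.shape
(13, 5, 5)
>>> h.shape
(2, 13, 5)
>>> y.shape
(2, 13, 13)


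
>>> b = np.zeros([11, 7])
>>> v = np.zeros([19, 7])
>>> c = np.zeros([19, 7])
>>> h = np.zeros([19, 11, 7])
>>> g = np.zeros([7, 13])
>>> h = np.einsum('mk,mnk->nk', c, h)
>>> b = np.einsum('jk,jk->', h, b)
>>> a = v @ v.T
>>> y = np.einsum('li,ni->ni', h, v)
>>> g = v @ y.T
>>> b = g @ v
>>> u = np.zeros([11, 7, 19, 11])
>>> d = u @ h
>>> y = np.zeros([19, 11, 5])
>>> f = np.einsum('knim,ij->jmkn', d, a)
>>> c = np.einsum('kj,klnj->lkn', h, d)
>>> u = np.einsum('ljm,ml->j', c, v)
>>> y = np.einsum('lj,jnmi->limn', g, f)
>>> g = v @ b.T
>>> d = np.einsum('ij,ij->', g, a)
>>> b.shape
(19, 7)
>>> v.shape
(19, 7)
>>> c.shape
(7, 11, 19)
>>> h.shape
(11, 7)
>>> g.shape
(19, 19)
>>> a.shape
(19, 19)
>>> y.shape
(19, 7, 11, 7)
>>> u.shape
(11,)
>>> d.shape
()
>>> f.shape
(19, 7, 11, 7)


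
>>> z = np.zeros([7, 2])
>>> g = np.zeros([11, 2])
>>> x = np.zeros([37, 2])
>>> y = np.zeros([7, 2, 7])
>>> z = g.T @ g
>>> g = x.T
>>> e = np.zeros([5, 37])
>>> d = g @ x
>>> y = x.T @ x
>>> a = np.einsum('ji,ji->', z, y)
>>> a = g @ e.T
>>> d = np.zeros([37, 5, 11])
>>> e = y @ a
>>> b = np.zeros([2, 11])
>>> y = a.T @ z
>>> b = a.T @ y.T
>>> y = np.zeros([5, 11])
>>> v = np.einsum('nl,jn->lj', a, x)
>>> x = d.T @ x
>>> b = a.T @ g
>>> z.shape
(2, 2)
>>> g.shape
(2, 37)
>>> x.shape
(11, 5, 2)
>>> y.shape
(5, 11)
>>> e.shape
(2, 5)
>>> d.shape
(37, 5, 11)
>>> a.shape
(2, 5)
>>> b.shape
(5, 37)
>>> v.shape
(5, 37)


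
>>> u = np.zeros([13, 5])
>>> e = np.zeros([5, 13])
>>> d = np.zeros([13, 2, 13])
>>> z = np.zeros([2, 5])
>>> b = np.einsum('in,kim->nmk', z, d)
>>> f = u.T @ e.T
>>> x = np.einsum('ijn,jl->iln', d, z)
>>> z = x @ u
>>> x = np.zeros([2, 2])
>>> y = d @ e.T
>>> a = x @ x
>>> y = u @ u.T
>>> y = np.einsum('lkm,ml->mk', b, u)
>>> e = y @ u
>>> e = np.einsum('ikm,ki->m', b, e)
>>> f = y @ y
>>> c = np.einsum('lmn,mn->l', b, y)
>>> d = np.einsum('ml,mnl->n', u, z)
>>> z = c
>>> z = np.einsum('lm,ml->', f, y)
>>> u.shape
(13, 5)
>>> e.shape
(13,)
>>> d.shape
(5,)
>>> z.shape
()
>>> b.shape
(5, 13, 13)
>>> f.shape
(13, 13)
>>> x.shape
(2, 2)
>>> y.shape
(13, 13)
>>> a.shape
(2, 2)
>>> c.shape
(5,)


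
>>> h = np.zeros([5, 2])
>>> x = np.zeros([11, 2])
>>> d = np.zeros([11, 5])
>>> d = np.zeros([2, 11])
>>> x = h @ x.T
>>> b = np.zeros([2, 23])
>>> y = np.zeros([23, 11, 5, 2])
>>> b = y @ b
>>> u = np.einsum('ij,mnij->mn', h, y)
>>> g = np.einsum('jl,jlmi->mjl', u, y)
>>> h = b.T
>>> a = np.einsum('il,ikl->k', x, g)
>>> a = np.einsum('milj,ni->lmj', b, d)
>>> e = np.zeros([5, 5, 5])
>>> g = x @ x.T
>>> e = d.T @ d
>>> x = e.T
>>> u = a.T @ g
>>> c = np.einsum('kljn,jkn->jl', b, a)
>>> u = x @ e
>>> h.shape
(23, 5, 11, 23)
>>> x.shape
(11, 11)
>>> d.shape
(2, 11)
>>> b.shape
(23, 11, 5, 23)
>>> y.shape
(23, 11, 5, 2)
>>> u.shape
(11, 11)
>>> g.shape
(5, 5)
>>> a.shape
(5, 23, 23)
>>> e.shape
(11, 11)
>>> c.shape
(5, 11)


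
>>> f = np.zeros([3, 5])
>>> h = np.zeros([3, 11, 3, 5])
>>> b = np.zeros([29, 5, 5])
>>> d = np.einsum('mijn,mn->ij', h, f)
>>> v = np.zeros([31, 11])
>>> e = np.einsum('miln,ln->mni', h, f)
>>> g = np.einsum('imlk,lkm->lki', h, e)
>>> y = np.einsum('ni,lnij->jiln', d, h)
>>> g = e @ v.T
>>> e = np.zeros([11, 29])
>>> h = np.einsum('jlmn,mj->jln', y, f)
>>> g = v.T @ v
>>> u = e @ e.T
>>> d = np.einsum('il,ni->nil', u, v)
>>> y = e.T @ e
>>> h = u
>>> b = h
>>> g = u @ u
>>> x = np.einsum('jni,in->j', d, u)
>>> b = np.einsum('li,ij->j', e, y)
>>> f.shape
(3, 5)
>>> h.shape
(11, 11)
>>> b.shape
(29,)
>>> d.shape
(31, 11, 11)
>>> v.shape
(31, 11)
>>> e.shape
(11, 29)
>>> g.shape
(11, 11)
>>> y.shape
(29, 29)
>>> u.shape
(11, 11)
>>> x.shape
(31,)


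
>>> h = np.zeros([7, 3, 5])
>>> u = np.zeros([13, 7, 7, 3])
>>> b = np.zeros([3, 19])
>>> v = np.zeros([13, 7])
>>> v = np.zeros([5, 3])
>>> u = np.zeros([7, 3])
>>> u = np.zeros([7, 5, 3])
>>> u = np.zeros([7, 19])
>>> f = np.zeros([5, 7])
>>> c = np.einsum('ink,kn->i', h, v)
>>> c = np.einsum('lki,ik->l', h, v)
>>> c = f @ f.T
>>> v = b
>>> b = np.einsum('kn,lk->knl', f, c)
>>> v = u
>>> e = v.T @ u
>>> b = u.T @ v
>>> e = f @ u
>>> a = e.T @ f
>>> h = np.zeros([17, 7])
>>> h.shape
(17, 7)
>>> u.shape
(7, 19)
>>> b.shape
(19, 19)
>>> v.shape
(7, 19)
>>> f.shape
(5, 7)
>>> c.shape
(5, 5)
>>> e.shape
(5, 19)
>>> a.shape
(19, 7)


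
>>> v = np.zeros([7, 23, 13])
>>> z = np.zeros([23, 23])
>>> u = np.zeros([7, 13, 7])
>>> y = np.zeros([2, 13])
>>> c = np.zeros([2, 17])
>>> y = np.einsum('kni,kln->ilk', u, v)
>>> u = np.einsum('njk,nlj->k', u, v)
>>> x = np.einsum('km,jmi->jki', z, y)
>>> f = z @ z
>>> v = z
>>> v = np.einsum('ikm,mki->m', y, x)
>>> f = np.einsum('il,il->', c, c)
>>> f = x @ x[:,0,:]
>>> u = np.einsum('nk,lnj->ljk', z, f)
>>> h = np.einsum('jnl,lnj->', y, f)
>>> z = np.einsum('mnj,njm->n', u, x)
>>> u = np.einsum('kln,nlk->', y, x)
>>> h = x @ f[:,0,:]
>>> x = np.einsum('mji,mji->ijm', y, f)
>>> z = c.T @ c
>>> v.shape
(7,)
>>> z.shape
(17, 17)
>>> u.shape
()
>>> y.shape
(7, 23, 7)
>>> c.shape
(2, 17)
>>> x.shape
(7, 23, 7)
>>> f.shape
(7, 23, 7)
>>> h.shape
(7, 23, 7)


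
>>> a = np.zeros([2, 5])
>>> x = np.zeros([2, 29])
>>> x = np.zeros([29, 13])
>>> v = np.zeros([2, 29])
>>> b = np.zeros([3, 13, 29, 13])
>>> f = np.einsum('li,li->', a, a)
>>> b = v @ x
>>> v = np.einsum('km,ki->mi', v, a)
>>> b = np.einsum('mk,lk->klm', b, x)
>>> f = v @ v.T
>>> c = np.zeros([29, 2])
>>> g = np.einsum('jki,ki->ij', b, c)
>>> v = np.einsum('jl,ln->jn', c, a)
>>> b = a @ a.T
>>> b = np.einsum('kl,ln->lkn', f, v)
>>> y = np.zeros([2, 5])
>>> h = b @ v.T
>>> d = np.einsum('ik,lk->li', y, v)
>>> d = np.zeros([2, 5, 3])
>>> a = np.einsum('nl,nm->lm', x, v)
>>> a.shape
(13, 5)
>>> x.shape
(29, 13)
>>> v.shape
(29, 5)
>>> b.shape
(29, 29, 5)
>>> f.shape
(29, 29)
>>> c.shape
(29, 2)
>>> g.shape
(2, 13)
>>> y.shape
(2, 5)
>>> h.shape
(29, 29, 29)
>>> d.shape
(2, 5, 3)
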